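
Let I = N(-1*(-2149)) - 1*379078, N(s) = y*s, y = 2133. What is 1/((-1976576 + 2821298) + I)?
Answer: 1/5049461 ≈ 1.9804e-7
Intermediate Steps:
N(s) = 2133*s
I = 4204739 (I = 2133*(-1*(-2149)) - 1*379078 = 2133*2149 - 379078 = 4583817 - 379078 = 4204739)
1/((-1976576 + 2821298) + I) = 1/((-1976576 + 2821298) + 4204739) = 1/(844722 + 4204739) = 1/5049461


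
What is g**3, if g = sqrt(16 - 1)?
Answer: 15*sqrt(15) ≈ 58.095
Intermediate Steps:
g = sqrt(15) ≈ 3.8730
g**3 = (sqrt(15))**3 = 15*sqrt(15)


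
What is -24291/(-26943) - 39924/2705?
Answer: -336655059/24293605 ≈ -13.858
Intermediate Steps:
-24291/(-26943) - 39924/2705 = -24291*(-1/26943) - 39924*1/2705 = 8097/8981 - 39924/2705 = -336655059/24293605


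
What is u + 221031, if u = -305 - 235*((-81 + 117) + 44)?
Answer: 201926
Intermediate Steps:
u = -19105 (u = -305 - 235*(36 + 44) = -305 - 235*80 = -305 - 18800 = -19105)
u + 221031 = -19105 + 221031 = 201926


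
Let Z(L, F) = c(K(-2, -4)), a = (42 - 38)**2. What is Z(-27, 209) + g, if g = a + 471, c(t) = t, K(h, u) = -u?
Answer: 491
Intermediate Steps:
a = 16 (a = 4**2 = 16)
Z(L, F) = 4 (Z(L, F) = -1*(-4) = 4)
g = 487 (g = 16 + 471 = 487)
Z(-27, 209) + g = 4 + 487 = 491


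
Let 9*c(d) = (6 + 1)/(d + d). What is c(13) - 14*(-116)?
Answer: 380023/234 ≈ 1624.0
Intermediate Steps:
c(d) = 7/(18*d) (c(d) = ((6 + 1)/(d + d))/9 = (7/((2*d)))/9 = (7*(1/(2*d)))/9 = (7/(2*d))/9 = 7/(18*d))
c(13) - 14*(-116) = (7/18)/13 - 14*(-116) = (7/18)*(1/13) + 1624 = 7/234 + 1624 = 380023/234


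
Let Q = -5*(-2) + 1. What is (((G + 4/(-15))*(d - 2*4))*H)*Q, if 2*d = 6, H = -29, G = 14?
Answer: 65714/3 ≈ 21905.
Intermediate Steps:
d = 3 (d = (½)*6 = 3)
Q = 11 (Q = 10 + 1 = 11)
(((G + 4/(-15))*(d - 2*4))*H)*Q = (((14 + 4/(-15))*(3 - 2*4))*(-29))*11 = (((14 + 4*(-1/15))*(3 - 8))*(-29))*11 = (((14 - 4/15)*(-5))*(-29))*11 = (((206/15)*(-5))*(-29))*11 = -206/3*(-29)*11 = (5974/3)*11 = 65714/3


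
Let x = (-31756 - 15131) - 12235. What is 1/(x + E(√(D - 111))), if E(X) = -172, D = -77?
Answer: -1/59294 ≈ -1.6865e-5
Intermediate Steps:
x = -59122 (x = -46887 - 12235 = -59122)
1/(x + E(√(D - 111))) = 1/(-59122 - 172) = 1/(-59294) = -1/59294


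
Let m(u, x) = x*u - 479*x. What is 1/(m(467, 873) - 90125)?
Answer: -1/100601 ≈ -9.9403e-6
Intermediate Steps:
m(u, x) = -479*x + u*x (m(u, x) = u*x - 479*x = -479*x + u*x)
1/(m(467, 873) - 90125) = 1/(873*(-479 + 467) - 90125) = 1/(873*(-12) - 90125) = 1/(-10476 - 90125) = 1/(-100601) = -1/100601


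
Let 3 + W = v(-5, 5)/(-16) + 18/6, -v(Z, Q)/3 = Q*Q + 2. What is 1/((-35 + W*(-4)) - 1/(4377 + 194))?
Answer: -18284/1010195 ≈ -0.018099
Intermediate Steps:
v(Z, Q) = -6 - 3*Q² (v(Z, Q) = -3*(Q*Q + 2) = -3*(Q² + 2) = -3*(2 + Q²) = -6 - 3*Q²)
W = 81/16 (W = -3 + ((-6 - 3*5²)/(-16) + 18/6) = -3 + ((-6 - 3*25)*(-1/16) + 18*(⅙)) = -3 + ((-6 - 75)*(-1/16) + 3) = -3 + (-81*(-1/16) + 3) = -3 + (81/16 + 3) = -3 + 129/16 = 81/16 ≈ 5.0625)
1/((-35 + W*(-4)) - 1/(4377 + 194)) = 1/((-35 + (81/16)*(-4)) - 1/(4377 + 194)) = 1/((-35 - 81/4) - 1/4571) = 1/(-221/4 - 1*1/4571) = 1/(-221/4 - 1/4571) = 1/(-1010195/18284) = -18284/1010195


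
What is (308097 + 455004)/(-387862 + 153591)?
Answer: -763101/234271 ≈ -3.2573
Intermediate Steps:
(308097 + 455004)/(-387862 + 153591) = 763101/(-234271) = 763101*(-1/234271) = -763101/234271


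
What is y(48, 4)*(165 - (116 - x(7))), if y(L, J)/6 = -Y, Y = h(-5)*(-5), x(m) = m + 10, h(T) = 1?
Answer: 1980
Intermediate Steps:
x(m) = 10 + m
Y = -5 (Y = 1*(-5) = -5)
y(L, J) = 30 (y(L, J) = 6*(-1*(-5)) = 6*5 = 30)
y(48, 4)*(165 - (116 - x(7))) = 30*(165 - (116 - (10 + 7))) = 30*(165 - (116 - 1*17)) = 30*(165 - (116 - 17)) = 30*(165 - 1*99) = 30*(165 - 99) = 30*66 = 1980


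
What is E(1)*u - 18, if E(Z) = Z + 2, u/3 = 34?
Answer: 288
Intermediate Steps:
u = 102 (u = 3*34 = 102)
E(Z) = 2 + Z
E(1)*u - 18 = (2 + 1)*102 - 18 = 3*102 - 18 = 306 - 18 = 288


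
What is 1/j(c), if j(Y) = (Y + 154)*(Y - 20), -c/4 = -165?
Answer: 1/520960 ≈ 1.9195e-6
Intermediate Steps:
c = 660 (c = -4*(-165) = 660)
j(Y) = (-20 + Y)*(154 + Y) (j(Y) = (154 + Y)*(-20 + Y) = (-20 + Y)*(154 + Y))
1/j(c) = 1/(-3080 + 660² + 134*660) = 1/(-3080 + 435600 + 88440) = 1/520960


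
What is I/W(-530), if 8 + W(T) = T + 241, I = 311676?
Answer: -103892/99 ≈ -1049.4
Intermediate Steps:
W(T) = 233 + T (W(T) = -8 + (T + 241) = -8 + (241 + T) = 233 + T)
I/W(-530) = 311676/(233 - 530) = 311676/(-297) = 311676*(-1/297) = -103892/99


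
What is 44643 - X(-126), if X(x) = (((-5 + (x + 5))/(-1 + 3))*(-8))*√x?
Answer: 44643 - 1512*I*√14 ≈ 44643.0 - 5657.4*I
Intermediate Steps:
X(x) = -4*x^(3/2) (X(x) = (((-5 + (5 + x))/2)*(-8))*√x = ((x*(½))*(-8))*√x = ((x/2)*(-8))*√x = (-4*x)*√x = -4*x^(3/2))
44643 - X(-126) = 44643 - (-4)*(-126)^(3/2) = 44643 - (-4)*(-378*I*√14) = 44643 - 1512*I*√14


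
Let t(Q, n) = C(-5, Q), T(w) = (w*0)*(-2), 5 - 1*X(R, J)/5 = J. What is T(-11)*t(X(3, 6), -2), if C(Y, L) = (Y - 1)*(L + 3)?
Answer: 0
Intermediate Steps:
X(R, J) = 25 - 5*J
C(Y, L) = (-1 + Y)*(3 + L)
T(w) = 0 (T(w) = 0*(-2) = 0)
t(Q, n) = -18 - 6*Q (t(Q, n) = -3 - Q + 3*(-5) + Q*(-5) = -3 - Q - 15 - 5*Q = -18 - 6*Q)
T(-11)*t(X(3, 6), -2) = 0*(-18 - 6*(25 - 5*6)) = 0*(-18 - 6*(25 - 30)) = 0*(-18 - 6*(-5)) = 0*(-18 + 30) = 0*12 = 0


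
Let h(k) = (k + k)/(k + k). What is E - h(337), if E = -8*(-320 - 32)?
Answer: 2815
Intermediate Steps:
E = 2816 (E = -8*(-352) = 2816)
h(k) = 1 (h(k) = (2*k)/((2*k)) = (2*k)*(1/(2*k)) = 1)
E - h(337) = 2816 - 1*1 = 2816 - 1 = 2815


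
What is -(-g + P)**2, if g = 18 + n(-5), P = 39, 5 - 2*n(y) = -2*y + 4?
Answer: -2601/4 ≈ -650.25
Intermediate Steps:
n(y) = 1/2 + y (n(y) = 5/2 - (-2*y + 4)/2 = 5/2 - (4 - 2*y)/2 = 5/2 + (-2 + y) = 1/2 + y)
g = 27/2 (g = 18 + (1/2 - 5) = 18 - 9/2 = 27/2 ≈ 13.500)
-(-g + P)**2 = -(-1*27/2 + 39)**2 = -(-27/2 + 39)**2 = -(51/2)**2 = -1*2601/4 = -2601/4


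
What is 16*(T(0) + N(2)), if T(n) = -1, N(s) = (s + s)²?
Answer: 240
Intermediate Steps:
N(s) = 4*s² (N(s) = (2*s)² = 4*s²)
16*(T(0) + N(2)) = 16*(-1 + 4*2²) = 16*(-1 + 4*4) = 16*(-1 + 16) = 16*15 = 240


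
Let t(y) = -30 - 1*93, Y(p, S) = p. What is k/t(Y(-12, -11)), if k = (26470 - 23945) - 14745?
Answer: 12220/123 ≈ 99.350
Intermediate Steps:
k = -12220 (k = 2525 - 14745 = -12220)
t(y) = -123 (t(y) = -30 - 93 = -123)
k/t(Y(-12, -11)) = -12220/(-123) = -12220*(-1/123) = 12220/123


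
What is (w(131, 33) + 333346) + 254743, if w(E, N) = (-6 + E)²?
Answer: 603714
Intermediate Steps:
(w(131, 33) + 333346) + 254743 = ((-6 + 131)² + 333346) + 254743 = (125² + 333346) + 254743 = (15625 + 333346) + 254743 = 348971 + 254743 = 603714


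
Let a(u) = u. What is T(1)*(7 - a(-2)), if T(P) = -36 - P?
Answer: -333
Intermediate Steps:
T(1)*(7 - a(-2)) = (-36 - 1*1)*(7 - 1*(-2)) = (-36 - 1)*(7 + 2) = -37*9 = -333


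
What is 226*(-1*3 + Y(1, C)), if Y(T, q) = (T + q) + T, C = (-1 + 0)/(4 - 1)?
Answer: -904/3 ≈ -301.33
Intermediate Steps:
C = -1/3 ≈ -0.33333
Y(T, q) = q + 2*T
226*(-1*3 + Y(1, C)) = 226*(-1*3 + (-1/3 + 2*1)) = 226*(-3 + (-1/3 + 2)) = 226*(-3 + 5/3) = 226*(-4/3) = -904/3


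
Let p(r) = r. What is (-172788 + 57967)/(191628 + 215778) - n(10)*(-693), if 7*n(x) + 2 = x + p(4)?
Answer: 483883507/407406 ≈ 1187.7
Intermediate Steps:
n(x) = 2/7 + x/7 (n(x) = -2/7 + (x + 4)/7 = -2/7 + (4 + x)/7 = -2/7 + (4/7 + x/7) = 2/7 + x/7)
(-172788 + 57967)/(191628 + 215778) - n(10)*(-693) = (-172788 + 57967)/(191628 + 215778) - (2/7 + (1/7)*10)*(-693) = -114821/407406 - (2/7 + 10/7)*(-693) = -114821*1/407406 - 12*(-693)/7 = -114821/407406 - 1*(-1188) = -114821/407406 + 1188 = 483883507/407406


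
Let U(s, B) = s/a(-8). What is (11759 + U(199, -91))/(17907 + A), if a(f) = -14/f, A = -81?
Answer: 27703/41594 ≈ 0.66603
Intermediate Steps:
U(s, B) = 4*s/7 (U(s, B) = s/((-14/(-8))) = s/((-14*(-1/8))) = s/(7/4) = s*(4/7) = 4*s/7)
(11759 + U(199, -91))/(17907 + A) = (11759 + (4/7)*199)/(17907 - 81) = (11759 + 796/7)/17826 = (83109/7)*(1/17826) = 27703/41594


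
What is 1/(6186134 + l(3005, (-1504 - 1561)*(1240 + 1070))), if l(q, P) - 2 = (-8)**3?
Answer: 1/6185624 ≈ 1.6167e-7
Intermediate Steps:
l(q, P) = -510 (l(q, P) = 2 + (-8)**3 = 2 - 512 = -510)
1/(6186134 + l(3005, (-1504 - 1561)*(1240 + 1070))) = 1/(6186134 - 510) = 1/6185624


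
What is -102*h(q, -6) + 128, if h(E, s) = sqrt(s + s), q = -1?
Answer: 128 - 204*I*sqrt(3) ≈ 128.0 - 353.34*I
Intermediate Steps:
h(E, s) = sqrt(2)*sqrt(s) (h(E, s) = sqrt(2*s) = sqrt(2)*sqrt(s))
-102*h(q, -6) + 128 = -102*sqrt(2)*sqrt(-6) + 128 = -102*sqrt(2)*I*sqrt(6) + 128 = -204*I*sqrt(3) + 128 = 128 - 204*I*sqrt(3)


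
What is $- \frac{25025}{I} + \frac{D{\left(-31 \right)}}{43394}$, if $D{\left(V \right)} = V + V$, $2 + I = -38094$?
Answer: $\frac{541786449}{826568912} \approx 0.65546$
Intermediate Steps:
$I = -38096$ ($I = -2 - 38094 = -38096$)
$D{\left(V \right)} = 2 V$
$- \frac{25025}{I} + \frac{D{\left(-31 \right)}}{43394} = - \frac{25025}{-38096} + \frac{2 \left(-31\right)}{43394} = \left(-25025\right) \left(- \frac{1}{38096}\right) - \frac{31}{21697} = \frac{25025}{38096} - \frac{31}{21697} = \frac{541786449}{826568912}$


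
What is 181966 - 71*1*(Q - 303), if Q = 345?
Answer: 178984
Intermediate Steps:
181966 - 71*1*(Q - 303) = 181966 - 71*1*(345 - 303) = 181966 - 71*42 = 181966 - 1*2982 = 181966 - 2982 = 178984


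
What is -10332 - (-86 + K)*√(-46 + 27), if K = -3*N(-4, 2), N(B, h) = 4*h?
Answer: -10332 + 110*I*√19 ≈ -10332.0 + 479.48*I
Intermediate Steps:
K = -24 (K = -12*2 = -3*8 = -24)
-10332 - (-86 + K)*√(-46 + 27) = -10332 - (-86 - 24)*√(-46 + 27) = -10332 - (-110)*√(-19) = -10332 - (-110)*I*√19 = -10332 + 110*I*√19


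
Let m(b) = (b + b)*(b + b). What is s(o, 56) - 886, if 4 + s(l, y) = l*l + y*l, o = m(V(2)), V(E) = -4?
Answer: 6790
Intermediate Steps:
m(b) = 4*b² (m(b) = (2*b)*(2*b) = 4*b²)
o = 64 (o = 4*(-4)² = 4*16 = 64)
s(l, y) = -4 + l² + l*y (s(l, y) = -4 + (l*l + y*l) = -4 + (l² + l*y) = -4 + l² + l*y)
s(o, 56) - 886 = (-4 + 64² + 64*56) - 886 = (-4 + 4096 + 3584) - 886 = 7676 - 886 = 6790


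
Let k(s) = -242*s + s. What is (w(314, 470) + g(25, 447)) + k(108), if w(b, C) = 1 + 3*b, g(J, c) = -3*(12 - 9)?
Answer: -25094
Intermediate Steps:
g(J, c) = -9 (g(J, c) = -3*3 = -9)
k(s) = -241*s
(w(314, 470) + g(25, 447)) + k(108) = ((1 + 3*314) - 9) - 241*108 = ((1 + 942) - 9) - 26028 = (943 - 9) - 26028 = 934 - 26028 = -25094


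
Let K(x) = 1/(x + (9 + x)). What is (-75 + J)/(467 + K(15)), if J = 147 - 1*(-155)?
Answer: 8853/18214 ≈ 0.48605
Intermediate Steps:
K(x) = 1/(9 + 2*x)
J = 302 (J = 147 + 155 = 302)
(-75 + J)/(467 + K(15)) = (-75 + 302)/(467 + 1/(9 + 2*15)) = 227/(467 + 1/(9 + 30)) = 227/(467 + 1/39) = 227/(18214/39) = 227*(39/18214) = 8853/18214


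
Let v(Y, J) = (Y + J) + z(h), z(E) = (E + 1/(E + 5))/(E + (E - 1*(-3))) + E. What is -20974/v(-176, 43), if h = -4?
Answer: 52435/341 ≈ 153.77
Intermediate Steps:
z(E) = E + (E + 1/(5 + E))/(3 + 2*E) (z(E) = (E + 1/(5 + E))/(E + (E + 3)) + E = (E + 1/(5 + E))/(E + (3 + E)) + E = (E + 1/(5 + E))/(3 + 2*E) + E = E + (E + 1/(5 + E))/(3 + 2*E))
v(Y, J) = -17/5 + J + Y (v(Y, J) = (Y + J) + (1 + 2*(-4)**3 + 14*(-4)**2 + 20*(-4))/(15 + 2*(-4)**2 + 13*(-4)) = (J + Y) + (1 + 2*(-64) + 14*16 - 80)/(15 + 2*16 - 52) = (J + Y) + (1 - 128 + 224 - 80)/(15 + 32 - 52) = (J + Y) + 17/(-5) = (J + Y) - 1/5*17 = (J + Y) - 17/5 = -17/5 + J + Y)
-20974/v(-176, 43) = -20974/(-17/5 + 43 - 176) = -20974/(-682/5) = -20974*(-5/682) = 52435/341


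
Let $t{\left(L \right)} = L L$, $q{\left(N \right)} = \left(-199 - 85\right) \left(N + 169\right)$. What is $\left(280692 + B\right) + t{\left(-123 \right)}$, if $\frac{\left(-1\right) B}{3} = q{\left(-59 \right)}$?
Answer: $389541$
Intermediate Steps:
$q{\left(N \right)} = -47996 - 284 N$ ($q{\left(N \right)} = - 284 \left(169 + N\right) = -47996 - 284 N$)
$B = 93720$ ($B = - 3 \left(-47996 - -16756\right) = - 3 \left(-47996 + 16756\right) = \left(-3\right) \left(-31240\right) = 93720$)
$t{\left(L \right)} = L^{2}$
$\left(280692 + B\right) + t{\left(-123 \right)} = \left(280692 + 93720\right) + \left(-123\right)^{2} = 374412 + 15129 = 389541$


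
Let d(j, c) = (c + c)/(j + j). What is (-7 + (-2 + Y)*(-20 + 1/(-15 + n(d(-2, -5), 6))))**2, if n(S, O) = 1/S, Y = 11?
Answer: 187580416/5329 ≈ 35200.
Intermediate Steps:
d(j, c) = c/j (d(j, c) = (2*c)/((2*j)) = (2*c)*(1/(2*j)) = c/j)
(-7 + (-2 + Y)*(-20 + 1/(-15 + n(d(-2, -5), 6))))**2 = (-7 + (-2 + 11)*(-20 + 1/(-15 + 1/(-5/(-2)))))**2 = (-7 + 9*(-20 + 1/(-15 + 1/(-5*(-1/2)))))**2 = (-7 + 9*(-20 + 1/(-15 + 1/(5/2))))**2 = (-7 + 9*(-20 + 1/(-15 + 2/5)))**2 = (-7 + 9*(-20 + 1/(-73/5)))**2 = (-7 + 9*(-20 - 5/73))**2 = (-7 + 9*(-1465/73))**2 = (-7 - 13185/73)**2 = (-13696/73)**2 = 187580416/5329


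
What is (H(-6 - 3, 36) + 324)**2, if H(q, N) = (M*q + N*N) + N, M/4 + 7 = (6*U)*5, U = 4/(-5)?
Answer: 7683984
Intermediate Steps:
U = -4/5 (U = 4*(-1/5) = -4/5 ≈ -0.80000)
M = -124 (M = -28 + 4*((6*(-4/5))*5) = -28 + 4*(-24/5*5) = -28 + 4*(-24) = -28 - 96 = -124)
H(q, N) = N + N**2 - 124*q (H(q, N) = (-124*q + N*N) + N = (-124*q + N**2) + N = (N**2 - 124*q) + N = N + N**2 - 124*q)
(H(-6 - 3, 36) + 324)**2 = ((36 + 36**2 - 124*(-6 - 3)) + 324)**2 = ((36 + 1296 - 124*(-9)) + 324)**2 = ((36 + 1296 + 1116) + 324)**2 = (2448 + 324)**2 = 2772**2 = 7683984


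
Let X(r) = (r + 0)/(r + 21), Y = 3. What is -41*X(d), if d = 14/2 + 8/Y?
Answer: -1189/92 ≈ -12.924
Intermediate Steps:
d = 29/3 (d = 14/2 + 8/3 = 14*(½) + 8*(⅓) = 7 + 8/3 = 29/3 ≈ 9.6667)
X(r) = r/(21 + r)
-41*X(d) = -1189/(3*(21 + 29/3)) = -1189/(3*92/3) = -1189*3/(3*92) = -41*29/92 = -1189/92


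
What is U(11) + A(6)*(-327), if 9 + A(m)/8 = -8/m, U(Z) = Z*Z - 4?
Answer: 27149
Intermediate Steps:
U(Z) = -4 + Z**2 (U(Z) = Z**2 - 4 = -4 + Z**2)
A(m) = -72 - 64/m (A(m) = -72 + 8*(-8/m) = -72 - 64/m)
U(11) + A(6)*(-327) = (-4 + 11**2) + (-72 - 64/6)*(-327) = (-4 + 121) + (-72 - 64*1/6)*(-327) = 117 + (-72 - 32/3)*(-327) = 117 - 248/3*(-327) = 117 + 27032 = 27149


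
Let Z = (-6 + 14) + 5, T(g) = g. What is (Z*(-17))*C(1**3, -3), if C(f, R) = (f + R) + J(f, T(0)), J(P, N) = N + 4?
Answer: -442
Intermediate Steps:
Z = 13 (Z = 8 + 5 = 13)
J(P, N) = 4 + N
C(f, R) = 4 + R + f (C(f, R) = (f + R) + (4 + 0) = (R + f) + 4 = 4 + R + f)
(Z*(-17))*C(1**3, -3) = (13*(-17))*(4 - 3 + 1**3) = -221*(4 - 3 + 1) = -221*2 = -442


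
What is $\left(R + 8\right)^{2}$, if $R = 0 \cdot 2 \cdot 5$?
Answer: $64$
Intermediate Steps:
$R = 0$ ($R = 0 \cdot 5 = 0$)
$\left(R + 8\right)^{2} = \left(0 + 8\right)^{2} = 8^{2} = 64$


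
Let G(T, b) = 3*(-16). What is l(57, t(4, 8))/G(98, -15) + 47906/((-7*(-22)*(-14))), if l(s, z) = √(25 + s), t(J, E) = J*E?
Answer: -23953/1078 - √82/48 ≈ -22.409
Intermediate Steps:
t(J, E) = E*J
G(T, b) = -48
l(57, t(4, 8))/G(98, -15) + 47906/((-7*(-22)*(-14))) = √(25 + 57)/(-48) + 47906/((-7*(-22)*(-14))) = √82*(-1/48) + 47906/((154*(-14))) = -√82/48 + 47906/(-2156) = -√82/48 + 47906*(-1/2156) = -√82/48 - 23953/1078 = -23953/1078 - √82/48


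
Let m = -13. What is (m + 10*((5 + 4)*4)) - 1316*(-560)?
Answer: 737307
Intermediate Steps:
(m + 10*((5 + 4)*4)) - 1316*(-560) = (-13 + 10*((5 + 4)*4)) - 1316*(-560) = (-13 + 10*(9*4)) + 736960 = (-13 + 10*36) + 736960 = (-13 + 360) + 736960 = 347 + 736960 = 737307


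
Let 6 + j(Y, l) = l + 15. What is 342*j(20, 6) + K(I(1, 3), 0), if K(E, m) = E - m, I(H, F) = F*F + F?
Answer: 5142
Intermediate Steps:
j(Y, l) = 9 + l (j(Y, l) = -6 + (l + 15) = -6 + (15 + l) = 9 + l)
I(H, F) = F + F² (I(H, F) = F² + F = F + F²)
342*j(20, 6) + K(I(1, 3), 0) = 342*(9 + 6) + (3*(1 + 3) - 1*0) = 342*15 + (3*4 + 0) = 5130 + (12 + 0) = 5130 + 12 = 5142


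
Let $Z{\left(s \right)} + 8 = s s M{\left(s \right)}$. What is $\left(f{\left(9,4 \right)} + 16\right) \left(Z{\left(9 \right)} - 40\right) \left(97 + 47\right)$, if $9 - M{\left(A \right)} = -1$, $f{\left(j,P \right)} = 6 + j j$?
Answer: $11301984$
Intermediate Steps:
$f{\left(j,P \right)} = 6 + j^{2}$
$M{\left(A \right)} = 10$ ($M{\left(A \right)} = 9 - -1 = 9 + 1 = 10$)
$Z{\left(s \right)} = -8 + 10 s^{2}$ ($Z{\left(s \right)} = -8 + s s 10 = -8 + s^{2} \cdot 10 = -8 + 10 s^{2}$)
$\left(f{\left(9,4 \right)} + 16\right) \left(Z{\left(9 \right)} - 40\right) \left(97 + 47\right) = \left(\left(6 + 9^{2}\right) + 16\right) \left(\left(-8 + 10 \cdot 9^{2}\right) - 40\right) \left(97 + 47\right) = \left(\left(6 + 81\right) + 16\right) \left(\left(-8 + 10 \cdot 81\right) - 40\right) 144 = \left(87 + 16\right) \left(\left(-8 + 810\right) - 40\right) 144 = 103 \left(802 - 40\right) 144 = 103 \cdot 762 \cdot 144 = 78486 \cdot 144 = 11301984$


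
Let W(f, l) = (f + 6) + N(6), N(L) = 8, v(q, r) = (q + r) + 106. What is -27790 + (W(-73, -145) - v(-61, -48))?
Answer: -27846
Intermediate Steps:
v(q, r) = 106 + q + r
W(f, l) = 14 + f (W(f, l) = (f + 6) + 8 = (6 + f) + 8 = 14 + f)
-27790 + (W(-73, -145) - v(-61, -48)) = -27790 + ((14 - 73) - (106 - 61 - 48)) = -27790 + (-59 - 1*(-3)) = -27790 + (-59 + 3) = -27790 - 56 = -27846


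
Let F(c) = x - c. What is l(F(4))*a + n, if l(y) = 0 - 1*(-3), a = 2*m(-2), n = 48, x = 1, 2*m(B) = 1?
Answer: 51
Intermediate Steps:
m(B) = ½ (m(B) = (½)*1 = ½)
F(c) = 1 - c
a = 1 (a = 2*(½) = 1)
l(y) = 3 (l(y) = 0 + 3 = 3)
l(F(4))*a + n = 3*1 + 48 = 3 + 48 = 51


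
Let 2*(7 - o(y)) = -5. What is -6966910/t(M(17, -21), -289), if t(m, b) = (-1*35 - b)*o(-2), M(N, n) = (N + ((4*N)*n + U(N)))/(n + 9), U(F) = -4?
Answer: -6966910/2413 ≈ -2887.2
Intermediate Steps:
o(y) = 19/2 (o(y) = 7 - ½*(-5) = 7 + 5/2 = 19/2)
M(N, n) = (-4 + N + 4*N*n)/(9 + n) (M(N, n) = (N + ((4*N)*n - 4))/(n + 9) = (N + (4*N*n - 4))/(9 + n) = (N + (-4 + 4*N*n))/(9 + n) = (-4 + N + 4*N*n)/(9 + n))
t(m, b) = -665/2 - 19*b/2 (t(m, b) = (-1*35 - b)*(19/2) = (-35 - b)*(19/2) = -665/2 - 19*b/2)
-6966910/t(M(17, -21), -289) = -6966910/(-665/2 - 19/2*(-289)) = -6966910/(-665/2 + 5491/2) = -6966910/2413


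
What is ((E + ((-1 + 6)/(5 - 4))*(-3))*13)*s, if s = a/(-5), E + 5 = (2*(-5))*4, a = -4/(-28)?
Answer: 156/7 ≈ 22.286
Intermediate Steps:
a = ⅐ (a = -4*(-1/28) = ⅐ ≈ 0.14286)
E = -45 (E = -5 + (2*(-5))*4 = -5 - 10*4 = -5 - 40 = -45)
s = -1/35 (s = (⅐)/(-5) = (⅐)*(-⅕) = -1/35 ≈ -0.028571)
((E + ((-1 + 6)/(5 - 4))*(-3))*13)*s = ((-45 + ((-1 + 6)/(5 - 4))*(-3))*13)*(-1/35) = ((-45 + (5/1)*(-3))*13)*(-1/35) = ((-45 + (5*1)*(-3))*13)*(-1/35) = ((-45 + 5*(-3))*13)*(-1/35) = ((-45 - 15)*13)*(-1/35) = -60*13*(-1/35) = -780*(-1/35) = 156/7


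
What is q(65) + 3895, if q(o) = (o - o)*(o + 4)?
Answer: 3895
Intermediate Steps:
q(o) = 0 (q(o) = 0*(4 + o) = 0)
q(65) + 3895 = 0 + 3895 = 3895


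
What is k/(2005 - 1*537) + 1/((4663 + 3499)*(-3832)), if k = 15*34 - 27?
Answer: 3776671301/11478579728 ≈ 0.32902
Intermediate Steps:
k = 483 (k = 510 - 27 = 483)
k/(2005 - 1*537) + 1/((4663 + 3499)*(-3832)) = 483/(2005 - 1*537) + 1/((4663 + 3499)*(-3832)) = 483/(2005 - 537) - 1/3832/8162 = 483/1468 + (1/8162)*(-1/3832) = 483*(1/1468) - 1/31276784 = 483/1468 - 1/31276784 = 3776671301/11478579728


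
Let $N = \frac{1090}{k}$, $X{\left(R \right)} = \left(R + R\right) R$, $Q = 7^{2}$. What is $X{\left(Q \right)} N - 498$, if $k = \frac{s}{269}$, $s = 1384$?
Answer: $\frac{351826297}{346} \approx 1.0168 \cdot 10^{6}$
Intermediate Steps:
$k = \frac{1384}{269} \approx 5.145$
$Q = 49$
$X{\left(R \right)} = 2 R^{2}$ ($X{\left(R \right)} = 2 R R = 2 R^{2}$)
$N = \frac{146605}{692}$ ($N = \frac{1090}{\frac{1384}{269}} = 1090 \cdot \frac{269}{1384} = \frac{146605}{692} \approx 211.86$)
$X{\left(Q \right)} N - 498 = 2 \cdot 49^{2} \cdot \frac{146605}{692} - 498 = 2 \cdot 2401 \cdot \frac{146605}{692} - 498 = 4802 \cdot \frac{146605}{692} - 498 = \frac{351998605}{346} - 498 = \frac{351826297}{346}$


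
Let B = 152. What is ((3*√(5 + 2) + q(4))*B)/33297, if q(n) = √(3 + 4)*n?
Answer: 1064*√7/33297 ≈ 0.084545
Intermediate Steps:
q(n) = n*√7 (q(n) = √7*n = n*√7)
((3*√(5 + 2) + q(4))*B)/33297 = ((3*√(5 + 2) + 4*√7)*152)/33297 = ((3*√7 + 4*√7)*152)*(1/33297) = ((7*√7)*152)*(1/33297) = (1064*√7)*(1/33297) = 1064*√7/33297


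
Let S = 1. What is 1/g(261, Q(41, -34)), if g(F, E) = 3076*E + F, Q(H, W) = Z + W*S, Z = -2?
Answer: -1/110475 ≈ -9.0518e-6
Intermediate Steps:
Q(H, W) = -2 + W (Q(H, W) = -2 + W*1 = -2 + W)
g(F, E) = F + 3076*E
1/g(261, Q(41, -34)) = 1/(261 + 3076*(-2 - 34)) = 1/(261 + 3076*(-36)) = 1/(261 - 110736) = 1/(-110475) = -1/110475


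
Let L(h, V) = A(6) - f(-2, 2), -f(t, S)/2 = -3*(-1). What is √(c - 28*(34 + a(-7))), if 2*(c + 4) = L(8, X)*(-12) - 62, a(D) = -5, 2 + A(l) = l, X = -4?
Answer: I*√907 ≈ 30.116*I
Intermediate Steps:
f(t, S) = -6 (f(t, S) = -(-6)*(-1) = -2*3 = -6)
A(l) = -2 + l
L(h, V) = 10 (L(h, V) = (-2 + 6) - 1*(-6) = 4 + 6 = 10)
c = -95 (c = -4 + (10*(-12) - 62)/2 = -4 + (-120 - 62)/2 = -4 + (½)*(-182) = -4 - 91 = -95)
√(c - 28*(34 + a(-7))) = √(-95 - 28*(34 - 5)) = √(-95 - 28*29) = √(-95 - 812) = √(-907) = I*√907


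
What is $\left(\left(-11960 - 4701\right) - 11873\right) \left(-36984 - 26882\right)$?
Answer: $1822352444$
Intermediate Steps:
$\left(\left(-11960 - 4701\right) - 11873\right) \left(-36984 - 26882\right) = \left(\left(-11960 - 4701\right) - 11873\right) \left(-63866\right) = \left(-16661 - 11873\right) \left(-63866\right) = \left(-28534\right) \left(-63866\right) = 1822352444$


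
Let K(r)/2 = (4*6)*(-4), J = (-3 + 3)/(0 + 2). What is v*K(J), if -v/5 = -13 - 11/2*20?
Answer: -118080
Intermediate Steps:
J = 0 (J = 0/2 = 0*(1/2) = 0)
K(r) = -192 (K(r) = 2*((4*6)*(-4)) = 2*(24*(-4)) = 2*(-96) = -192)
v = 615 (v = -5*(-13 - 11/2*20) = -5*(-13 - 110) = -5*(-123) = 615)
v*K(J) = 615*(-192) = -118080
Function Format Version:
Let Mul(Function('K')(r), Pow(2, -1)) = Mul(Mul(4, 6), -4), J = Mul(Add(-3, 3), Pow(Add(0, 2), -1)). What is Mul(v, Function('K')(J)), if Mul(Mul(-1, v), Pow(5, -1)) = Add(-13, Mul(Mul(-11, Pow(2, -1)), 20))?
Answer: -118080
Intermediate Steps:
J = 0 (J = Mul(0, Pow(2, -1)) = Mul(0, Rational(1, 2)) = 0)
Function('K')(r) = -192 (Function('K')(r) = Mul(2, Mul(Mul(4, 6), -4)) = Mul(2, Mul(24, -4)) = Mul(2, -96) = -192)
v = 615 (v = Mul(-5, Add(-13, Mul(Mul(-11, Pow(2, -1)), 20))) = Mul(-5, Add(-13, Mul(Mul(-11, Rational(1, 2)), 20))) = Mul(-5, Add(-13, Mul(Rational(-11, 2), 20))) = Mul(-5, Add(-13, -110)) = Mul(-5, -123) = 615)
Mul(v, Function('K')(J)) = Mul(615, -192) = -118080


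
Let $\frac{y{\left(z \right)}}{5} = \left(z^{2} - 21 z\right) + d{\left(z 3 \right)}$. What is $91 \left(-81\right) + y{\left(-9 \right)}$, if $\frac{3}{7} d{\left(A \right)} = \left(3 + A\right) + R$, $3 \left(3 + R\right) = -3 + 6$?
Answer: $- \frac{18973}{3} \approx -6324.3$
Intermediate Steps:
$R = -2$ ($R = -3 + \frac{-3 + 6}{3} = -3 + \frac{1}{3} \cdot 3 = -3 + 1 = -2$)
$d{\left(A \right)} = \frac{7}{3} + \frac{7 A}{3}$ ($d{\left(A \right)} = \frac{7 \left(\left(3 + A\right) - 2\right)}{3} = \frac{7 \left(1 + A\right)}{3} = \frac{7}{3} + \frac{7 A}{3}$)
$y{\left(z \right)} = \frac{35}{3} - 70 z + 5 z^{2}$ ($y{\left(z \right)} = 5 \left(\left(z^{2} - 21 z\right) + \left(\frac{7}{3} + \frac{7 z 3}{3}\right)\right) = 5 \left(\left(z^{2} - 21 z\right) + \left(\frac{7}{3} + \frac{7 \cdot 3 z}{3}\right)\right) = 5 \left(\left(z^{2} - 21 z\right) + \left(\frac{7}{3} + 7 z\right)\right) = 5 \left(\frac{7}{3} + z^{2} - 14 z\right) = \frac{35}{3} - 70 z + 5 z^{2}$)
$91 \left(-81\right) + y{\left(-9 \right)} = 91 \left(-81\right) + \left(\frac{35}{3} - -630 + 5 \left(-9\right)^{2}\right) = -7371 + \left(\frac{35}{3} + 630 + 5 \cdot 81\right) = -7371 + \left(\frac{35}{3} + 630 + 405\right) = -7371 + \frac{3140}{3} = - \frac{18973}{3}$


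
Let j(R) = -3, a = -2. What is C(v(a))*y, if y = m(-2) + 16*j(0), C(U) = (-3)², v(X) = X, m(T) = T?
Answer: -450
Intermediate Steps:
C(U) = 9
y = -50 (y = -2 + 16*(-3) = -2 - 48 = -50)
C(v(a))*y = 9*(-50) = -450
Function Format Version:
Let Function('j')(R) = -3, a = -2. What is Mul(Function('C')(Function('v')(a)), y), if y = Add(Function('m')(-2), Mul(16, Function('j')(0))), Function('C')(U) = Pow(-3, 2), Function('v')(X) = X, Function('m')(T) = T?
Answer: -450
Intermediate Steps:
Function('C')(U) = 9
y = -50 (y = Add(-2, Mul(16, -3)) = Add(-2, -48) = -50)
Mul(Function('C')(Function('v')(a)), y) = Mul(9, -50) = -450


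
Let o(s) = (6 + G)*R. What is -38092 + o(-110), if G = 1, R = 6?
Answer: -38050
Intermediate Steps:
o(s) = 42 (o(s) = (6 + 1)*6 = 7*6 = 42)
-38092 + o(-110) = -38092 + 42 = -38050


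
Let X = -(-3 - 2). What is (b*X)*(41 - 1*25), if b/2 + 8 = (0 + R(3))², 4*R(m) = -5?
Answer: -1030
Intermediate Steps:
R(m) = -5/4 (R(m) = (¼)*(-5) = -5/4)
X = 5 (X = -1*(-5) = 5)
b = -103/8 (b = -16 + 2*(0 - 5/4)² = -16 + 2*(-5/4)² = -16 + 2*(25/16) = -16 + 25/8 = -103/8 ≈ -12.875)
(b*X)*(41 - 1*25) = (-103/8*5)*(41 - 1*25) = -515*(41 - 25)/8 = -515/8*16 = -1030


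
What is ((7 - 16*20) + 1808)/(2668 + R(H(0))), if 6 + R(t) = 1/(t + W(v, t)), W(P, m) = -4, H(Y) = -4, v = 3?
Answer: 2392/4259 ≈ 0.56163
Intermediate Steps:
R(t) = -6 + 1/(-4 + t) (R(t) = -6 + 1/(t - 4) = -6 + 1/(-4 + t))
((7 - 16*20) + 1808)/(2668 + R(H(0))) = ((7 - 16*20) + 1808)/(2668 + (25 - 6*(-4))/(-4 - 4)) = ((7 - 320) + 1808)/(2668 + (25 + 24)/(-8)) = (-313 + 1808)/(2668 - 1/8*49) = 1495/(2668 - 49/8) = 1495/(21295/8) = 1495*(8/21295) = 2392/4259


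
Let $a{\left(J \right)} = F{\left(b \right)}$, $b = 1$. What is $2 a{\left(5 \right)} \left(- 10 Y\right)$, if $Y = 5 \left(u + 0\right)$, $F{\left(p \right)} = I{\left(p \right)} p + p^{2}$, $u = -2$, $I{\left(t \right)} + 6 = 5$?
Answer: $0$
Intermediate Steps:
$I{\left(t \right)} = -1$ ($I{\left(t \right)} = -6 + 5 = -1$)
$F{\left(p \right)} = p^{2} - p$ ($F{\left(p \right)} = - p + p^{2} = p^{2} - p$)
$a{\left(J \right)} = 0$ ($a{\left(J \right)} = 1 \left(-1 + 1\right) = 1 \cdot 0 = 0$)
$Y = -10$ ($Y = 5 \left(-2 + 0\right) = 5 \left(-2\right) = -10$)
$2 a{\left(5 \right)} \left(- 10 Y\right) = 2 \cdot 0 \left(\left(-10\right) \left(-10\right)\right) = 0 \cdot 100 = 0$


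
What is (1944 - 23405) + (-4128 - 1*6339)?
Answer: -31928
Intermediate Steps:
(1944 - 23405) + (-4128 - 1*6339) = -21461 + (-4128 - 6339) = -21461 - 10467 = -31928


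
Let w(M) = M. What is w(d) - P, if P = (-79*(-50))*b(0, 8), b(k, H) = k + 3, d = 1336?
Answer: -10514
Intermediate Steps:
b(k, H) = 3 + k
P = 11850 (P = (-79*(-50))*(3 + 0) = 3950*3 = 11850)
w(d) - P = 1336 - 1*11850 = 1336 - 11850 = -10514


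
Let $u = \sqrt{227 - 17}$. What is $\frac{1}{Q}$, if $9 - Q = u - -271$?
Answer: $- \frac{131}{34217} + \frac{\sqrt{210}}{68434} \approx -0.0036168$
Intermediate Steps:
$u = \sqrt{210} \approx 14.491$
$Q = -262 - \sqrt{210}$ ($Q = 9 - \left(\sqrt{210} - -271\right) = 9 - \left(\sqrt{210} + 271\right) = 9 - \left(271 + \sqrt{210}\right) = -262 - \sqrt{210} \approx -276.49$)
$\frac{1}{Q} = \frac{1}{-262 - \sqrt{210}}$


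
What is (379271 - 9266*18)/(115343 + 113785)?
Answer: 212483/229128 ≈ 0.92735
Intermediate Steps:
(379271 - 9266*18)/(115343 + 113785) = (379271 - 166788)/229128 = 212483*(1/229128) = 212483/229128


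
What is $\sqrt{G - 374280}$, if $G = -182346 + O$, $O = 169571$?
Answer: $i \sqrt{387055} \approx 622.14 i$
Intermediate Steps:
$G = -12775$ ($G = -182346 + 169571 = -12775$)
$\sqrt{G - 374280} = \sqrt{-12775 - 374280} = \sqrt{-387055} = i \sqrt{387055}$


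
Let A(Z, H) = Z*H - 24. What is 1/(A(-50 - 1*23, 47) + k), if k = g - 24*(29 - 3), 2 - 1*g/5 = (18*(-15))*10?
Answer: 1/9431 ≈ 0.00010603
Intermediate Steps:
A(Z, H) = -24 + H*Z (A(Z, H) = H*Z - 24 = -24 + H*Z)
g = 13510 (g = 10 - 5*18*(-15)*10 = 10 - (-1350)*10 = 10 - 5*(-2700) = 10 + 13500 = 13510)
k = 12886 (k = 13510 - 24*(29 - 3) = 13510 - 24*26 = 13510 - 1*624 = 13510 - 624 = 12886)
1/(A(-50 - 1*23, 47) + k) = 1/((-24 + 47*(-50 - 1*23)) + 12886) = 1/((-24 + 47*(-50 - 23)) + 12886) = 1/((-24 + 47*(-73)) + 12886) = 1/((-24 - 3431) + 12886) = 1/(-3455 + 12886) = 1/9431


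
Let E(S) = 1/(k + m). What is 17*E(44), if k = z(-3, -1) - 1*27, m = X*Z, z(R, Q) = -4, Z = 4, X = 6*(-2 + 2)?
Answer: -17/31 ≈ -0.54839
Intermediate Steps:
X = 0 (X = 6*0 = 0)
m = 0 (m = 0*4 = 0)
k = -31 (k = -4 - 1*27 = -4 - 27 = -31)
E(S) = -1/31 (E(S) = 1/(-31 + 0) = 1/(-31) = -1/31)
17*E(44) = 17*(-1/31) = -17/31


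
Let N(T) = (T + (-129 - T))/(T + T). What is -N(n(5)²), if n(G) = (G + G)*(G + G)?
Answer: 129/20000 ≈ 0.0064500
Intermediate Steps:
n(G) = 4*G² (n(G) = (2*G)*(2*G) = 4*G²)
N(T) = -129/(2*T) (N(T) = -129*1/(2*T) = -129/(2*T))
-N(n(5)²) = -(-129)/(2*((4*5²)²)) = -(-129)/(2*((4*25)²)) = -(-129)/(2*(100²)) = -(-129)/(2*10000) = -1*(-129/20000) = 129/20000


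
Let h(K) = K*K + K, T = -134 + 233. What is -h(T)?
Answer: -9900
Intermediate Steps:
T = 99
h(K) = K + K**2 (h(K) = K**2 + K = K + K**2)
-h(T) = -99*(1 + 99) = -99*100 = -1*9900 = -9900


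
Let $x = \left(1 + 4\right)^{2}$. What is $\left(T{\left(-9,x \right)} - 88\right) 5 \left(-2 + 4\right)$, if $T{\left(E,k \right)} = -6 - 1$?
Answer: $-950$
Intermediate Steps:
$x = 25$ ($x = 5^{2} = 25$)
$T{\left(E,k \right)} = -7$
$\left(T{\left(-9,x \right)} - 88\right) 5 \left(-2 + 4\right) = \left(-7 - 88\right) 5 \left(-2 + 4\right) = - 95 \cdot 5 \cdot 2 = \left(-95\right) 10 = -950$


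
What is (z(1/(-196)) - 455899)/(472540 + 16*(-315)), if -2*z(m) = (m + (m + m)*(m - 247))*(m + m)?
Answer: -1716353918117/1760029040000 ≈ -0.97519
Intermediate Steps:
z(m) = -m*(m + 2*m*(-247 + m)) (z(m) = -(m + (m + m)*(m - 247))*(m + m)/2 = -(m + (2*m)*(-247 + m))*2*m/2 = -(m + 2*m*(-247 + m))*2*m/2 = -m*(m + 2*m*(-247 + m)))
(z(1/(-196)) - 455899)/(472540 + 16*(-315)) = ((1/(-196))²*(493 - 2/(-196)) - 455899)/(472540 + 16*(-315)) = ((-1/196)²*(493 - 2*(-1/196)) - 455899)/(472540 - 5040) = ((493 + 1/98)/38416 - 455899)/467500 = ((1/38416)*(48315/98) - 455899)*(1/467500) = (48315/3764768 - 455899)*(1/467500) = -1716353918117/3764768*1/467500 = -1716353918117/1760029040000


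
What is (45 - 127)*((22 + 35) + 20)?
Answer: -6314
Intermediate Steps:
(45 - 127)*((22 + 35) + 20) = -82*(57 + 20) = -82*77 = -6314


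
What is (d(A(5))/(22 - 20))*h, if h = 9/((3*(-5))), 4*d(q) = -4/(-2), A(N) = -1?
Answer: -3/20 ≈ -0.15000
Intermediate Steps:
d(q) = ½ (d(q) = (-4/(-2))/4 = (-4*(-½))/4 = (¼)*2 = ½)
h = -⅗ (h = 9/(-15) = 9*(-1/15) = -⅗ ≈ -0.60000)
(d(A(5))/(22 - 20))*h = ((½)/(22 - 20))*(-⅗) = ((½)/2)*(-⅗) = ((½)*(½))*(-⅗) = (¼)*(-⅗) = -3/20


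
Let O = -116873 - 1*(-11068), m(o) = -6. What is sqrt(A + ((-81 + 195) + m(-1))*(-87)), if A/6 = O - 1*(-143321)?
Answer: 10*sqrt(2157) ≈ 464.44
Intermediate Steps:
O = -105805 (O = -116873 + 11068 = -105805)
A = 225096 (A = 6*(-105805 - 1*(-143321)) = 6*(-105805 + 143321) = 6*37516 = 225096)
sqrt(A + ((-81 + 195) + m(-1))*(-87)) = sqrt(225096 + ((-81 + 195) - 6)*(-87)) = sqrt(225096 + (114 - 6)*(-87)) = sqrt(225096 + 108*(-87)) = sqrt(225096 - 9396) = sqrt(215700) = 10*sqrt(2157)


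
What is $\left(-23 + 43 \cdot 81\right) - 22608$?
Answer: $-19148$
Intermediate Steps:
$\left(-23 + 43 \cdot 81\right) - 22608 = \left(-23 + 3483\right) - 22608 = 3460 - 22608 = -19148$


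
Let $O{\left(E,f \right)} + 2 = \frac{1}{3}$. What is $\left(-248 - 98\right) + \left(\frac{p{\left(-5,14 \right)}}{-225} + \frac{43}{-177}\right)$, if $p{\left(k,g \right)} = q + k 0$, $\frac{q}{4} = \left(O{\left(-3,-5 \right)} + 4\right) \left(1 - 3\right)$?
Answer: $- \frac{13785821}{39825} \approx -346.16$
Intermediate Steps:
$O{\left(E,f \right)} = - \frac{5}{3}$ ($O{\left(E,f \right)} = -2 + \frac{1}{3} = - \frac{5}{3}$)
$q = - \frac{56}{3}$ ($q = 4 \left(- \frac{5}{3} + 4\right) \left(1 - 3\right) = 4 \cdot \frac{7}{3} \left(-2\right) = 4 \left(- \frac{14}{3}\right) = - \frac{56}{3} \approx -18.667$)
$p{\left(k,g \right)} = - \frac{56}{3}$ ($p{\left(k,g \right)} = - \frac{56}{3} + k 0 = - \frac{56}{3} + 0 = - \frac{56}{3}$)
$\left(-248 - 98\right) + \left(\frac{p{\left(-5,14 \right)}}{-225} + \frac{43}{-177}\right) = \left(-248 - 98\right) + \left(- \frac{56}{3 \left(-225\right)} + \frac{43}{-177}\right) = -346 + \left(\left(- \frac{56}{3}\right) \left(- \frac{1}{225}\right) + 43 \left(- \frac{1}{177}\right)\right) = -346 + \left(\frac{56}{675} - \frac{43}{177}\right) = -346 - \frac{6371}{39825} = - \frac{13785821}{39825}$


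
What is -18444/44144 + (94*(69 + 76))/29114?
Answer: 8088013/160651052 ≈ 0.050345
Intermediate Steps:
-18444/44144 + (94*(69 + 76))/29114 = -18444*1/44144 + (94*145)*(1/29114) = -4611/11036 + 13630*(1/29114) = -4611/11036 + 6815/14557 = 8088013/160651052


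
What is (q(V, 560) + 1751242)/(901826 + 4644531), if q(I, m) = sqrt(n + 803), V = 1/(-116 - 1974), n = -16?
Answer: 1751242/5546357 + sqrt(787)/5546357 ≈ 0.31575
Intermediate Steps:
V = -1/2090 (V = 1/(-2090) = -1/2090 ≈ -0.00047847)
q(I, m) = sqrt(787) (q(I, m) = sqrt(-16 + 803) = sqrt(787))
(q(V, 560) + 1751242)/(901826 + 4644531) = (sqrt(787) + 1751242)/(901826 + 4644531) = (1751242 + sqrt(787))/5546357 = (1751242 + sqrt(787))*(1/5546357) = 1751242/5546357 + sqrt(787)/5546357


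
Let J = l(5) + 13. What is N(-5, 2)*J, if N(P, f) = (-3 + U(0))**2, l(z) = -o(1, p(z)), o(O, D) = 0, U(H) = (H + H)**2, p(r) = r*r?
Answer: 117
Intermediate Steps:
p(r) = r**2
U(H) = 4*H**2 (U(H) = (2*H)**2 = 4*H**2)
l(z) = 0 (l(z) = -1*0 = 0)
J = 13 (J = 0 + 13 = 13)
N(P, f) = 9 (N(P, f) = (-3 + 4*0**2)**2 = (-3 + 4*0)**2 = (-3 + 0)**2 = (-3)**2 = 9)
N(-5, 2)*J = 9*13 = 117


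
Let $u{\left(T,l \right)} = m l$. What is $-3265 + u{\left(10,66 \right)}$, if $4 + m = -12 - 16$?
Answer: $-5377$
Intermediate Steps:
$m = -32$ ($m = -4 - 28 = -32$)
$u{\left(T,l \right)} = - 32 l$
$-3265 + u{\left(10,66 \right)} = -3265 - 2112 = -5377$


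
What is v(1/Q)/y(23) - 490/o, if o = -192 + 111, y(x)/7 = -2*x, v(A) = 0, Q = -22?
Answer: 490/81 ≈ 6.0494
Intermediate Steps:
y(x) = -14*x (y(x) = 7*(-2*x) = -14*x)
o = -81
v(1/Q)/y(23) - 490/o = 0/((-14*23)) - 490/(-81) = 0/(-322) - 490*(-1/81) = 0*(-1/322) + 490/81 = 0 + 490/81 = 490/81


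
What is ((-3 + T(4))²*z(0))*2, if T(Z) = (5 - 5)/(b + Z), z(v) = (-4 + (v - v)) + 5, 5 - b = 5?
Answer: 18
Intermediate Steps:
b = 0 (b = 5 - 1*5 = 5 - 5 = 0)
z(v) = 1 (z(v) = (-4 + 0) + 5 = -4 + 5 = 1)
T(Z) = 0 (T(Z) = (5 - 5)/(0 + Z) = 0/Z = 0)
((-3 + T(4))²*z(0))*2 = ((-3 + 0)²*1)*2 = ((-3)²*1)*2 = (9*1)*2 = 9*2 = 18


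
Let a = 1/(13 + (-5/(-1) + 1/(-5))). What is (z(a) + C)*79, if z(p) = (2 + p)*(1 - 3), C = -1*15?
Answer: -134379/89 ≈ -1509.9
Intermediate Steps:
C = -15
a = 5/89 (a = 1/(13 + (-5*(-1) + 1*(-1/5))) = 1/(13 + (5 - 1/5)) = 1/(13 + 24/5) = 1/(89/5) = 5/89 ≈ 0.056180)
z(p) = -4 - 2*p (z(p) = (2 + p)*(-2) = -4 - 2*p)
(z(a) + C)*79 = ((-4 - 2*5/89) - 15)*79 = ((-4 - 10/89) - 15)*79 = (-366/89 - 15)*79 = -1701/89*79 = -134379/89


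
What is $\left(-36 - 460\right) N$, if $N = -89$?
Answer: $44144$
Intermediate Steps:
$\left(-36 - 460\right) N = \left(-36 - 460\right) \left(-89\right) = \left(-496\right) \left(-89\right) = 44144$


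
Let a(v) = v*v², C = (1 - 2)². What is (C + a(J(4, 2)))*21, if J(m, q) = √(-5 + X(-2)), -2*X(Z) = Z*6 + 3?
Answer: 21 - 21*I*√2/4 ≈ 21.0 - 7.4246*I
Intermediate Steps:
C = 1 (C = (-1)² = 1)
X(Z) = -3/2 - 3*Z (X(Z) = -(Z*6 + 3)/2 = -(6*Z + 3)/2 = -(3 + 6*Z)/2 = -3/2 - 3*Z)
J(m, q) = I*√2/2 (J(m, q) = √(-5 + (-3/2 - 3*(-2))) = √(-5 + (-3/2 + 6)) = √(-5 + 9/2) = √(-½) = I*√2/2)
a(v) = v³
(C + a(J(4, 2)))*21 = (1 + (I*√2/2)³)*21 = (1 - I*√2/4)*21 = 21 - 21*I*√2/4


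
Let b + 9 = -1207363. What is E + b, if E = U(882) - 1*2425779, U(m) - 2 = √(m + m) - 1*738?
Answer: -3633845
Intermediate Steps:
U(m) = -736 + √2*√m (U(m) = 2 + (√(m + m) - 1*738) = 2 + (√(2*m) - 738) = 2 + (√2*√m - 738) = 2 + (-738 + √2*√m) = -736 + √2*√m)
E = -2426473 (E = (-736 + √2*√882) - 1*2425779 = (-736 + √2*(21*√2)) - 2425779 = (-736 + 42) - 2425779 = -694 - 2425779 = -2426473)
b = -1207372 (b = -9 - 1207363 = -1207372)
E + b = -2426473 - 1207372 = -3633845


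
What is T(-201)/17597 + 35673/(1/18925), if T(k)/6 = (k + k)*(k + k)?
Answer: 11879938475049/17597 ≈ 6.7511e+8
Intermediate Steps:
T(k) = 24*k² (T(k) = 6*((k + k)*(k + k)) = 6*((2*k)*(2*k)) = 6*(4*k²) = 24*k²)
T(-201)/17597 + 35673/(1/18925) = (24*(-201)²)/17597 + 35673/(1/18925) = (24*40401)*(1/17597) + 35673/(1/18925) = 969624*(1/17597) + 35673*18925 = 969624/17597 + 675111525 = 11879938475049/17597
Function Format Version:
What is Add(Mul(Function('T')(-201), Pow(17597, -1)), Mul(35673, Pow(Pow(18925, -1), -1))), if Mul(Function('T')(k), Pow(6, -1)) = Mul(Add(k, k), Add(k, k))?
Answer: Rational(11879938475049, 17597) ≈ 6.7511e+8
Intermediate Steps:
Function('T')(k) = Mul(24, Pow(k, 2)) (Function('T')(k) = Mul(6, Mul(Add(k, k), Add(k, k))) = Mul(6, Mul(Mul(2, k), Mul(2, k))) = Mul(6, Mul(4, Pow(k, 2))) = Mul(24, Pow(k, 2)))
Add(Mul(Function('T')(-201), Pow(17597, -1)), Mul(35673, Pow(Pow(18925, -1), -1))) = Add(Mul(Mul(24, Pow(-201, 2)), Pow(17597, -1)), Mul(35673, Pow(Pow(18925, -1), -1))) = Add(Mul(Mul(24, 40401), Rational(1, 17597)), Mul(35673, Pow(Rational(1, 18925), -1))) = Add(Mul(969624, Rational(1, 17597)), Mul(35673, 18925)) = Add(Rational(969624, 17597), 675111525) = Rational(11879938475049, 17597)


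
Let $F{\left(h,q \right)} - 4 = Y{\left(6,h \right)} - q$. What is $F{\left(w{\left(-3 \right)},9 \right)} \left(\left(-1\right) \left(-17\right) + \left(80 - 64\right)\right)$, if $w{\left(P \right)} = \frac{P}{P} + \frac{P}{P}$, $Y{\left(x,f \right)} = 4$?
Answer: $-33$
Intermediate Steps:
$w{\left(P \right)} = 2$ ($w{\left(P \right)} = 1 + 1 = 2$)
$F{\left(h,q \right)} = 8 - q$ ($F{\left(h,q \right)} = 4 - \left(-4 + q\right) = 8 - q$)
$F{\left(w{\left(-3 \right)},9 \right)} \left(\left(-1\right) \left(-17\right) + \left(80 - 64\right)\right) = \left(8 - 9\right) \left(\left(-1\right) \left(-17\right) + \left(80 - 64\right)\right) = \left(8 - 9\right) \left(17 + \left(80 - 64\right)\right) = - (17 + 16) = \left(-1\right) 33 = -33$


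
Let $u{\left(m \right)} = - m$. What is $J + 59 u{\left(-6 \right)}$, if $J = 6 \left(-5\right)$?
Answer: $324$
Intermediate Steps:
$J = -30$
$J + 59 u{\left(-6 \right)} = -30 + 59 \left(\left(-1\right) \left(-6\right)\right) = -30 + 59 \cdot 6 = -30 + 354 = 324$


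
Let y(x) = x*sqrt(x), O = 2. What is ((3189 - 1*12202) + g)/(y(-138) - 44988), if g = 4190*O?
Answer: 34393/2447522 - 211*I*sqrt(138)/4895044 ≈ 0.014052 - 0.00050637*I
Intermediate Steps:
g = 8380 (g = 4190*2 = 8380)
y(x) = x**(3/2)
((3189 - 1*12202) + g)/(y(-138) - 44988) = ((3189 - 1*12202) + 8380)/((-138)**(3/2) - 44988) = ((3189 - 12202) + 8380)/(-138*I*sqrt(138) - 44988) = (-9013 + 8380)/(-44988 - 138*I*sqrt(138)) = -633/(-44988 - 138*I*sqrt(138))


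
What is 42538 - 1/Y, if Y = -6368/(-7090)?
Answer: 135437447/3184 ≈ 42537.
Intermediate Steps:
Y = 3184/3545 (Y = -6368*(-1/7090) = 3184/3545 ≈ 0.89817)
42538 - 1/Y = 42538 - 1/3184/3545 = 42538 - 1*3545/3184 = 42538 - 3545/3184 = 135437447/3184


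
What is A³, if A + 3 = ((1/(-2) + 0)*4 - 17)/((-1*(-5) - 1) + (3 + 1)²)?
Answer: -493039/8000 ≈ -61.630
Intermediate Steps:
A = -79/20 (A = -3 + ((1/(-2) + 0)*4 - 17)/((-1*(-5) - 1) + (3 + 1)²) = -3 + ((-½ + 0)*4 - 17)/((5 - 1) + 4²) = -3 + (-½*4 - 17)/(4 + 16) = -3 + (-2 - 17)/20 = -3 - 19*1/20 = -3 - 19/20 = -79/20 ≈ -3.9500)
A³ = (-79/20)³ = -493039/8000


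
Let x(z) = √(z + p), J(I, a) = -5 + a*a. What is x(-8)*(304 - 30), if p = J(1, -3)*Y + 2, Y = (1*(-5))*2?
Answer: 274*I*√46 ≈ 1858.4*I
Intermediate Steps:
J(I, a) = -5 + a²
Y = -10 (Y = -5*2 = -10)
p = -38 (p = (-5 + (-3)²)*(-10) + 2 = (-5 + 9)*(-10) + 2 = 4*(-10) + 2 = -40 + 2 = -38)
x(z) = √(-38 + z) (x(z) = √(z - 38) = √(-38 + z))
x(-8)*(304 - 30) = √(-38 - 8)*(304 - 30) = √(-46)*274 = (I*√46)*274 = 274*I*√46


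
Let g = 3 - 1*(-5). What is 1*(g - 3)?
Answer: 5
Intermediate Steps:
g = 8 (g = 3 + 5 = 8)
1*(g - 3) = 1*(8 - 3) = 1*5 = 5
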